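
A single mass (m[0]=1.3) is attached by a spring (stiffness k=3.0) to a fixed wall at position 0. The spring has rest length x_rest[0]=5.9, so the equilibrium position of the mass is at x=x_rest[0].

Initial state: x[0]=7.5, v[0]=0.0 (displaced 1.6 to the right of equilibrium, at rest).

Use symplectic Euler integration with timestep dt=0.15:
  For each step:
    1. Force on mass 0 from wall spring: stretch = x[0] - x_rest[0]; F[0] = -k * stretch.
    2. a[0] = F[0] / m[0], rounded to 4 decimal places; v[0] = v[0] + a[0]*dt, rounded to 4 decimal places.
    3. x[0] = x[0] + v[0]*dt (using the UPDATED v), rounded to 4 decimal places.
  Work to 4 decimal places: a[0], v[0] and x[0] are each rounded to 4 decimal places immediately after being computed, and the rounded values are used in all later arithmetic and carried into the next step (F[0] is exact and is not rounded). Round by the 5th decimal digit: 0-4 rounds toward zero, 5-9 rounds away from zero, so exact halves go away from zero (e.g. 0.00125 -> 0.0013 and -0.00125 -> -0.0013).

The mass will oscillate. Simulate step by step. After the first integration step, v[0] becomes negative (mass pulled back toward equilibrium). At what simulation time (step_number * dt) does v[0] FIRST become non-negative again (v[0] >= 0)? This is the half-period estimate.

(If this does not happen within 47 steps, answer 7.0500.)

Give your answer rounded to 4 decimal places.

Answer: 2.1000

Derivation:
Step 0: x=[7.5000] v=[0.0000]
Step 1: x=[7.4169] v=[-0.5538]
Step 2: x=[7.2551] v=[-1.0789]
Step 3: x=[7.0229] v=[-1.5480]
Step 4: x=[6.7324] v=[-1.9367]
Step 5: x=[6.3987] v=[-2.2248]
Step 6: x=[6.0391] v=[-2.3974]
Step 7: x=[5.6723] v=[-2.4456]
Step 8: x=[5.3173] v=[-2.3668]
Step 9: x=[4.9925] v=[-2.1651]
Step 10: x=[4.7149] v=[-1.8510]
Step 11: x=[4.4988] v=[-1.4408]
Step 12: x=[4.3554] v=[-0.9558]
Step 13: x=[4.2922] v=[-0.4211]
Step 14: x=[4.3125] v=[0.1354]
First v>=0 after going negative at step 14, time=2.1000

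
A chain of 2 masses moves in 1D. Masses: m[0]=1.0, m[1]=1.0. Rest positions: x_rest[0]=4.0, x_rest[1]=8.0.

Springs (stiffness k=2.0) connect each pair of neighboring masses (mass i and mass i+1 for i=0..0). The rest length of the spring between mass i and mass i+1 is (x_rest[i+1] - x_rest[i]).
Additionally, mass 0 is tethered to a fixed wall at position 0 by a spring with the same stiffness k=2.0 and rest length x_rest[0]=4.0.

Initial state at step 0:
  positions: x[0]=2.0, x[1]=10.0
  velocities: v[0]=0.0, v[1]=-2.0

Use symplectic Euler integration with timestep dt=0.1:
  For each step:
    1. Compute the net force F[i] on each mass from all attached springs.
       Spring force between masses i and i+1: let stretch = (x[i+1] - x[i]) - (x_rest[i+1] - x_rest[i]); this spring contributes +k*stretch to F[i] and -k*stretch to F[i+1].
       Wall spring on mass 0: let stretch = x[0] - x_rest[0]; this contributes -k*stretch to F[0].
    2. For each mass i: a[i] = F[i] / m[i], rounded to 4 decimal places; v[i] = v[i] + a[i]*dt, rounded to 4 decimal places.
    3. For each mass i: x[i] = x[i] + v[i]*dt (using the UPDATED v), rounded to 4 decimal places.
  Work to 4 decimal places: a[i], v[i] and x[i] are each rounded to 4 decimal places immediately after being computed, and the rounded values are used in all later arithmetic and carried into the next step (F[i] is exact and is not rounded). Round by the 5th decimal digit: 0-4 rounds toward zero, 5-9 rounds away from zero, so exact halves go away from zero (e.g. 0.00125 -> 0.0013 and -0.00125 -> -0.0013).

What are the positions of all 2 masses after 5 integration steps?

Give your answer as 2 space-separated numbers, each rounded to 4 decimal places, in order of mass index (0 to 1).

Step 0: x=[2.0000 10.0000] v=[0.0000 -2.0000]
Step 1: x=[2.1200 9.7200] v=[1.2000 -2.8000]
Step 2: x=[2.3496 9.3680] v=[2.2960 -3.5200]
Step 3: x=[2.6726 8.9556] v=[3.2298 -4.1237]
Step 4: x=[3.0678 8.4976] v=[3.9519 -4.5803]
Step 5: x=[3.5102 8.0110] v=[4.4243 -4.8663]

Answer: 3.5102 8.0110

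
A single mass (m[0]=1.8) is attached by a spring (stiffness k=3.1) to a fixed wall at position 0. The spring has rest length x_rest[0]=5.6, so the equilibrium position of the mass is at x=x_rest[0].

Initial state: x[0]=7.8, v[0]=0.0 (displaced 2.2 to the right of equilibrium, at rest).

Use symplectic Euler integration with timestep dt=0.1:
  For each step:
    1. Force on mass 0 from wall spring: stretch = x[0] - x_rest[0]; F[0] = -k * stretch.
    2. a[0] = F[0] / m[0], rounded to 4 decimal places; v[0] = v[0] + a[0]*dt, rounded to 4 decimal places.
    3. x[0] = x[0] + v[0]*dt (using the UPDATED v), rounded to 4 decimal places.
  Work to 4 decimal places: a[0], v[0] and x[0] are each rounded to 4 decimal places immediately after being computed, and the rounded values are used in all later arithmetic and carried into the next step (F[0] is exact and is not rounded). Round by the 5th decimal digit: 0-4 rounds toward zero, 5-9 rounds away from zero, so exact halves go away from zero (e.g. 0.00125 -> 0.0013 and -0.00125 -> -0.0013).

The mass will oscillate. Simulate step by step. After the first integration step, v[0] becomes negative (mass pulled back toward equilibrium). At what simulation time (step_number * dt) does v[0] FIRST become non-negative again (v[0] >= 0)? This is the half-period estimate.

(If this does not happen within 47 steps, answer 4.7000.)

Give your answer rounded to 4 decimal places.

Step 0: x=[7.8000] v=[0.0000]
Step 1: x=[7.7621] v=[-0.3789]
Step 2: x=[7.6870] v=[-0.7513]
Step 3: x=[7.5759] v=[-1.1107]
Step 4: x=[7.4308] v=[-1.4510]
Step 5: x=[7.2542] v=[-1.7663]
Step 6: x=[7.0491] v=[-2.0512]
Step 7: x=[6.8190] v=[-2.3008]
Step 8: x=[6.5679] v=[-2.5107]
Step 9: x=[6.3002] v=[-2.6774]
Step 10: x=[6.0204] v=[-2.7980]
Step 11: x=[5.7334] v=[-2.8704]
Step 12: x=[5.4441] v=[-2.8934]
Step 13: x=[5.1574] v=[-2.8666]
Step 14: x=[4.8784] v=[-2.7904]
Step 15: x=[4.6118] v=[-2.6661]
Step 16: x=[4.3622] v=[-2.4959]
Step 17: x=[4.1339] v=[-2.2827]
Step 18: x=[3.9309] v=[-2.0302]
Step 19: x=[3.7566] v=[-1.7427]
Step 20: x=[3.6141] v=[-1.4252]
Step 21: x=[3.5058] v=[-1.0832]
Step 22: x=[3.4336] v=[-0.7225]
Step 23: x=[3.3987] v=[-0.3494]
Step 24: x=[3.4017] v=[0.0297]
First v>=0 after going negative at step 24, time=2.4000

Answer: 2.4000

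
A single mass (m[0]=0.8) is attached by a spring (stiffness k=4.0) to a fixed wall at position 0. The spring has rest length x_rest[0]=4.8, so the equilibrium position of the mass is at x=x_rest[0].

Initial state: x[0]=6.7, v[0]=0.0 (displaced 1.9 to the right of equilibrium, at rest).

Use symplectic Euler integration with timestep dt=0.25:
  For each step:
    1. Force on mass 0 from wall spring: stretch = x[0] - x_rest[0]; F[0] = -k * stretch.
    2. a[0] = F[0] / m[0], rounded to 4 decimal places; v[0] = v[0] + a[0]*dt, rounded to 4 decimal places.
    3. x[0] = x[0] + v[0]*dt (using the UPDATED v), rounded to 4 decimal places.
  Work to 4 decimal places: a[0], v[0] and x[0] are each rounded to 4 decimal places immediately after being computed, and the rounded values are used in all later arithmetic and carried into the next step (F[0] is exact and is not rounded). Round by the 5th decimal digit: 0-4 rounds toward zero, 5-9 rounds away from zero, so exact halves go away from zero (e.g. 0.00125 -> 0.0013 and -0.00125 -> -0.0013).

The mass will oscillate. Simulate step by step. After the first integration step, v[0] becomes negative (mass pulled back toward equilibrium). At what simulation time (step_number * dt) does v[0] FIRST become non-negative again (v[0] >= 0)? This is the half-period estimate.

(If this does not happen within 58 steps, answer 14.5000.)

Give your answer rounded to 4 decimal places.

Answer: 1.5000

Derivation:
Step 0: x=[6.7000] v=[0.0000]
Step 1: x=[6.1063] v=[-2.3750]
Step 2: x=[5.1043] v=[-4.0079]
Step 3: x=[4.0072] v=[-4.3883]
Step 4: x=[3.1579] v=[-3.3973]
Step 5: x=[2.8217] v=[-1.3447]
Step 6: x=[3.1038] v=[1.1282]
First v>=0 after going negative at step 6, time=1.5000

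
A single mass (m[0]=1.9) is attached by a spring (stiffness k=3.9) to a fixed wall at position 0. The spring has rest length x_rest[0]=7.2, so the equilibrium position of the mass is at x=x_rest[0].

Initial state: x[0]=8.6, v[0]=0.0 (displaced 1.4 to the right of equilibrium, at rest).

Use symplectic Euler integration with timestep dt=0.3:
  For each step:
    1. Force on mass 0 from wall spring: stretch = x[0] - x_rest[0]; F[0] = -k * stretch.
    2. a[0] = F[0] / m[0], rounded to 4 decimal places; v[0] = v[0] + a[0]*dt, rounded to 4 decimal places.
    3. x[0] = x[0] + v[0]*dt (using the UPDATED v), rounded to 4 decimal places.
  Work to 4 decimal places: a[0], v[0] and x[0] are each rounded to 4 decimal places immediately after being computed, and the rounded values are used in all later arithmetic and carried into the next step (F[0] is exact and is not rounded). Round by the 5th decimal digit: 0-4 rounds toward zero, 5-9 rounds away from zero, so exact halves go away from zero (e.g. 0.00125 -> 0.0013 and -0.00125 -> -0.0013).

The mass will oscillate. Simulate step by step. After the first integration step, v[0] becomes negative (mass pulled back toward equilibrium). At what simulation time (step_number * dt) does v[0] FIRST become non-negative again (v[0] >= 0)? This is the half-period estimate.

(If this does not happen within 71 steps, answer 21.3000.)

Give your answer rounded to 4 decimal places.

Answer: 2.4000

Derivation:
Step 0: x=[8.6000] v=[0.0000]
Step 1: x=[8.3414] v=[-0.8621]
Step 2: x=[7.8719] v=[-1.5650]
Step 3: x=[7.2783] v=[-1.9788]
Step 4: x=[6.6702] v=[-2.0270]
Step 5: x=[6.1600] v=[-1.7008]
Step 6: x=[5.8419] v=[-1.0604]
Step 7: x=[5.7747] v=[-0.2241]
Step 8: x=[5.9708] v=[0.6536]
First v>=0 after going negative at step 8, time=2.4000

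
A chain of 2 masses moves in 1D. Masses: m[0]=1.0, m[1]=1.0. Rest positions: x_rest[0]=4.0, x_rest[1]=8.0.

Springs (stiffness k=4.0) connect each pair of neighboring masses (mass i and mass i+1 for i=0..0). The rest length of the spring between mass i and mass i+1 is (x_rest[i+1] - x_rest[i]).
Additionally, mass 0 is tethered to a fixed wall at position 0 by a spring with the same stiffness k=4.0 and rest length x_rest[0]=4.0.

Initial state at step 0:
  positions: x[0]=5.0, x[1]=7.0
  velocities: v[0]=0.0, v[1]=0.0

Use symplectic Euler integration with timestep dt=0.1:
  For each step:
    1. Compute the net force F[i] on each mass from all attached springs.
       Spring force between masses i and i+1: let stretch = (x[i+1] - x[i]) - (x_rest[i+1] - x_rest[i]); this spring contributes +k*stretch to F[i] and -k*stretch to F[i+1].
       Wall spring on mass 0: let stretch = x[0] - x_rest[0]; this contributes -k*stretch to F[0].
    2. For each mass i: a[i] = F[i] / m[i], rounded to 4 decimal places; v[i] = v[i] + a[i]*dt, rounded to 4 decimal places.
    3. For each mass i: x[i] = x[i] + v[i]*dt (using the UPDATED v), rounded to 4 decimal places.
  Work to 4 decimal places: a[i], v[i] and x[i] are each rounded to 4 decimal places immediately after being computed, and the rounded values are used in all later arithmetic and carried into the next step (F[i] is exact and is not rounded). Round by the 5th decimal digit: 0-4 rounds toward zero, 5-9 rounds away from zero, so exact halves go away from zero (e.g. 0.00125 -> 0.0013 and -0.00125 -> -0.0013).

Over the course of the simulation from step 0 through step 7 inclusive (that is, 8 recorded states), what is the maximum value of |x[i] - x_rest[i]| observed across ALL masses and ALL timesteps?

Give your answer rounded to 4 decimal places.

Step 0: x=[5.0000 7.0000] v=[0.0000 0.0000]
Step 1: x=[4.8800 7.0800] v=[-1.2000 0.8000]
Step 2: x=[4.6528 7.2320] v=[-2.2720 1.5200]
Step 3: x=[4.3427 7.4408] v=[-3.1014 2.0883]
Step 4: x=[3.9828 7.6857] v=[-3.5992 2.4491]
Step 5: x=[3.6117 7.9425] v=[-3.7112 2.5679]
Step 6: x=[3.2693 8.1861] v=[-3.4236 2.4356]
Step 7: x=[2.9928 8.3930] v=[-2.7646 2.0689]
Max displacement = 1.0072

Answer: 1.0072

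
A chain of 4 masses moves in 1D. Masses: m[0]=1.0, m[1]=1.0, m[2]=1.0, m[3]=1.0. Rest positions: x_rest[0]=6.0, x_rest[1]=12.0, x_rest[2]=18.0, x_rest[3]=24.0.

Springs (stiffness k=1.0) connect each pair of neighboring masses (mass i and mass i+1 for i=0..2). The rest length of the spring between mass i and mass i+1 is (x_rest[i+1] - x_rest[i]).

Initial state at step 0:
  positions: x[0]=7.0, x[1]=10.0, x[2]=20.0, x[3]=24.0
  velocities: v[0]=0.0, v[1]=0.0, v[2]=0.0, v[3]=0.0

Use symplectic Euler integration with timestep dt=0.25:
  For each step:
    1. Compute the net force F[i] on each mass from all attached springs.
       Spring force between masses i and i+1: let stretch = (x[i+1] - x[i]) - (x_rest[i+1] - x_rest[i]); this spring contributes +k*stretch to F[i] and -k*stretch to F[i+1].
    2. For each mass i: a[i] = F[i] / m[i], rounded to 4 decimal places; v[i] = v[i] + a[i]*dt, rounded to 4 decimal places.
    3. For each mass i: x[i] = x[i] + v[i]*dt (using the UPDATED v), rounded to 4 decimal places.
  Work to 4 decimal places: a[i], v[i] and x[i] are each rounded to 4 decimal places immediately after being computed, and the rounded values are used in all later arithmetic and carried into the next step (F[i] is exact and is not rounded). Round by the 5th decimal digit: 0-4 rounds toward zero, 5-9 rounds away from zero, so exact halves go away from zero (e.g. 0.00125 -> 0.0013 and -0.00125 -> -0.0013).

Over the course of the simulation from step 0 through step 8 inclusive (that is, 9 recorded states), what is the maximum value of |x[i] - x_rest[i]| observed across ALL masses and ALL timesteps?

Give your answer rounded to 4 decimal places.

Answer: 2.3081

Derivation:
Step 0: x=[7.0000 10.0000 20.0000 24.0000] v=[0.0000 0.0000 0.0000 0.0000]
Step 1: x=[6.8125 10.4375 19.6250 24.1250] v=[-0.7500 1.7500 -1.5000 0.5000]
Step 2: x=[6.4766 11.2227 18.9570 24.3438] v=[-1.3438 3.1406 -2.6719 0.8750]
Step 3: x=[6.0623 12.1946 18.1423 24.6009] v=[-1.6573 3.8877 -3.2588 1.0283]
Step 4: x=[5.6563 13.1550 17.3595 24.8293] v=[-1.6242 3.8416 -3.1311 0.9137]
Step 5: x=[5.3439 13.9095 16.7808 24.9659] v=[-1.2495 3.0181 -2.3148 0.5463]
Step 6: x=[5.1919 14.3081 16.5342 24.9659] v=[-0.6081 1.5945 -0.9864 0.0000]
Step 7: x=[5.2347 14.2761 16.6755 24.8139] v=[0.1710 -0.1280 0.5650 -0.6079]
Step 8: x=[5.4676 13.8290 17.1755 24.5283] v=[0.9314 -1.7885 1.9998 -1.1425]
Max displacement = 2.3081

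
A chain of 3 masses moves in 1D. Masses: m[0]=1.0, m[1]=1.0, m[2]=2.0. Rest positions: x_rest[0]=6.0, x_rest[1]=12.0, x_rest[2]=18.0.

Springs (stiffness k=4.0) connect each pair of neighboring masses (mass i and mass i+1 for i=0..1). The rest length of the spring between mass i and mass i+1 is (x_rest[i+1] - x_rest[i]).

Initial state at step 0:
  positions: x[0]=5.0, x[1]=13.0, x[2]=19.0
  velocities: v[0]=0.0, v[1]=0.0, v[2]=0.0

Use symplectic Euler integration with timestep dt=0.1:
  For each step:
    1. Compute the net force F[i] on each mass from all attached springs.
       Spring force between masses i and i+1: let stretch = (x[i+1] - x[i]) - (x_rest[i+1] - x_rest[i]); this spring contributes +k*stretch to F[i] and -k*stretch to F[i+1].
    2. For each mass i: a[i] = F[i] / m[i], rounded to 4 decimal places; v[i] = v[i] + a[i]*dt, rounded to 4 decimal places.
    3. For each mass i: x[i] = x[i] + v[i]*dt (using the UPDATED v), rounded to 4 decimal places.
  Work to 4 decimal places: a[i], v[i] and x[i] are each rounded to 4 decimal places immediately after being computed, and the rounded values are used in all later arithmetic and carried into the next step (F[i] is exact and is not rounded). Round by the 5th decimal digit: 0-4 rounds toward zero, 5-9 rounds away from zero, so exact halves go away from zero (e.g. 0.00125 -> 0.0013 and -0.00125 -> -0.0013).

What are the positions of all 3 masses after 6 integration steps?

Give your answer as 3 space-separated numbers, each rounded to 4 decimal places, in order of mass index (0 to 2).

Step 0: x=[5.0000 13.0000 19.0000] v=[0.0000 0.0000 0.0000]
Step 1: x=[5.0800 12.9200 19.0000] v=[0.8000 -0.8000 0.0000]
Step 2: x=[5.2336 12.7696 18.9984] v=[1.5360 -1.5040 -0.0160]
Step 3: x=[5.4486 12.5669 18.9922] v=[2.1504 -2.0269 -0.0618]
Step 4: x=[5.7084 12.3365 18.9775] v=[2.5977 -2.3041 -0.1469]
Step 5: x=[5.9933 12.1066 18.9500] v=[2.8489 -2.2989 -0.2751]
Step 6: x=[6.2827 11.9059 18.9056] v=[2.8942 -2.0069 -0.4438]

Answer: 6.2827 11.9059 18.9056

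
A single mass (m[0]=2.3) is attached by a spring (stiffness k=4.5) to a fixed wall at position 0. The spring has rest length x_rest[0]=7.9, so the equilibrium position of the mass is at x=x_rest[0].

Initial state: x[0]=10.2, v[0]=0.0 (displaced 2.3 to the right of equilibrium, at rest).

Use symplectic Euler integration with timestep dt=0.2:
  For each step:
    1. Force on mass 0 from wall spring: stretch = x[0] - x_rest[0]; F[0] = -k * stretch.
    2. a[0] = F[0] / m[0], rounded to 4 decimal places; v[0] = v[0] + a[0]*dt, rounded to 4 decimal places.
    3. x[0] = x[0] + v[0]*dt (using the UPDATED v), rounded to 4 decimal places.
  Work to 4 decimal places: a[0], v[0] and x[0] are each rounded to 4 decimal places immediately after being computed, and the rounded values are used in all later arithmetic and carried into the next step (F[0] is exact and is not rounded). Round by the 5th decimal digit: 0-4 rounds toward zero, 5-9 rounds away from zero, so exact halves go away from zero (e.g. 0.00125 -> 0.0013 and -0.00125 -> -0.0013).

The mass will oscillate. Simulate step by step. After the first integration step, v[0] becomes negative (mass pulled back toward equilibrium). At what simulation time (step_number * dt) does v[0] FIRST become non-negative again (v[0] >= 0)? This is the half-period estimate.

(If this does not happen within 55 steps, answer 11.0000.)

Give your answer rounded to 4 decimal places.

Answer: 2.4000

Derivation:
Step 0: x=[10.2000] v=[0.0000]
Step 1: x=[10.0200] v=[-0.9000]
Step 2: x=[9.6741] v=[-1.7296]
Step 3: x=[9.1893] v=[-2.4238]
Step 4: x=[8.6036] v=[-2.9283]
Step 5: x=[7.9629] v=[-3.2036]
Step 6: x=[7.3173] v=[-3.2282]
Step 7: x=[6.7173] v=[-3.0002]
Step 8: x=[6.2098] v=[-2.5374]
Step 9: x=[5.8346] v=[-1.8760]
Step 10: x=[5.6210] v=[-1.0678]
Step 11: x=[5.5858] v=[-0.1760]
Step 12: x=[5.7317] v=[0.7296]
First v>=0 after going negative at step 12, time=2.4000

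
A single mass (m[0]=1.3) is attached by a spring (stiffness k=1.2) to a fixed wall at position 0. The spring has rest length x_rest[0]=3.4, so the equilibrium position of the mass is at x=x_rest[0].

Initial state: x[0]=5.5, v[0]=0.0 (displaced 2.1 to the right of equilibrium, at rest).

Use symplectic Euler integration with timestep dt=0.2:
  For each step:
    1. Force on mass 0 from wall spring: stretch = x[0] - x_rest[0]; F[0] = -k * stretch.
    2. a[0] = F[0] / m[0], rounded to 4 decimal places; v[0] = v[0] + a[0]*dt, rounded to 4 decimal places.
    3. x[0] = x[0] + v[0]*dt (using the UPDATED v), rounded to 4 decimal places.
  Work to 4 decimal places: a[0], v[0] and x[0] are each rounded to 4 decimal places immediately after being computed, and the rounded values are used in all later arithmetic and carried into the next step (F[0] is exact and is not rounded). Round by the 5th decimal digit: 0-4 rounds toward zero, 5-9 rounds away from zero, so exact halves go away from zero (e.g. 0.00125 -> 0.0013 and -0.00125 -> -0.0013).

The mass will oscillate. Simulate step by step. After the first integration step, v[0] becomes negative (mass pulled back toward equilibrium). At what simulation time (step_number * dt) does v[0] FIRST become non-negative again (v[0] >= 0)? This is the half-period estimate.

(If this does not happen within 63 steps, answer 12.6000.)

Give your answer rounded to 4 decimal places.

Step 0: x=[5.5000] v=[0.0000]
Step 1: x=[5.4225] v=[-0.3877]
Step 2: x=[5.2703] v=[-0.7611]
Step 3: x=[5.0490] v=[-1.1064]
Step 4: x=[4.7668] v=[-1.4108]
Step 5: x=[4.4342] v=[-1.6631]
Step 6: x=[4.0634] v=[-1.8540]
Step 7: x=[3.6681] v=[-1.9765]
Step 8: x=[3.2629] v=[-2.0260]
Step 9: x=[2.8628] v=[-2.0007]
Step 10: x=[2.4825] v=[-1.9015]
Step 11: x=[2.1361] v=[-1.7321]
Step 12: x=[1.8363] v=[-1.4988]
Step 13: x=[1.5943] v=[-1.2101]
Step 14: x=[1.4190] v=[-0.8767]
Step 15: x=[1.3168] v=[-0.5110]
Step 16: x=[1.2915] v=[-0.1264]
Step 17: x=[1.3441] v=[0.2629]
First v>=0 after going negative at step 17, time=3.4000

Answer: 3.4000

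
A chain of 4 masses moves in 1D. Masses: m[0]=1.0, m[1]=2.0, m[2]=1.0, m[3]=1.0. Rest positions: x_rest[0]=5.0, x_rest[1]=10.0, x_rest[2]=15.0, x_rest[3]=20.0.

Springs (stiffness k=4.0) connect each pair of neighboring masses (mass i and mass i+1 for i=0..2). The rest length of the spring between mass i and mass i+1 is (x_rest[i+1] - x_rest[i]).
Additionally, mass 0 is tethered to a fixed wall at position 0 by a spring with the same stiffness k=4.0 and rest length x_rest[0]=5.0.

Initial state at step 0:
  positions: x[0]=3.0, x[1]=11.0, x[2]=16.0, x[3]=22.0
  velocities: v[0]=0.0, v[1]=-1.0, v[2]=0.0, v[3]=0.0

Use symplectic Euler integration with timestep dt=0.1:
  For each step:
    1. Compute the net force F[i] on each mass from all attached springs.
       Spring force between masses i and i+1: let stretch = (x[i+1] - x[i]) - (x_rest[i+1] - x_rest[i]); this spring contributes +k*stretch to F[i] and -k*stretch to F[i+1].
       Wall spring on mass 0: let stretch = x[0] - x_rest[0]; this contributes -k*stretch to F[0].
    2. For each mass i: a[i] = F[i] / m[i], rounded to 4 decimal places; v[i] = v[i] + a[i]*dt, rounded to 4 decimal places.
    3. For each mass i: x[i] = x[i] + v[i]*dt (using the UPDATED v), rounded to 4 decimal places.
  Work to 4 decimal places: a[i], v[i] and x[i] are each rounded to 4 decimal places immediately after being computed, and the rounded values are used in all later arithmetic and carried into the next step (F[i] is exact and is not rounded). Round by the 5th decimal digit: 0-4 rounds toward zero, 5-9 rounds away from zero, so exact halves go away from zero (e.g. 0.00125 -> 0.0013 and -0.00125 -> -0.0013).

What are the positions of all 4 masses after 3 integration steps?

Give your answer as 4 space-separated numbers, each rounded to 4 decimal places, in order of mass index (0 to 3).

Step 0: x=[3.0000 11.0000 16.0000 22.0000] v=[0.0000 -1.0000 0.0000 0.0000]
Step 1: x=[3.2000 10.8400 16.0400 21.9600] v=[2.0000 -1.6000 0.4000 -0.4000]
Step 2: x=[3.5776 10.6312 16.1088 21.8832] v=[3.7760 -2.0880 0.6880 -0.7680]
Step 3: x=[4.0942 10.3909 16.1895 21.7754] v=[5.1664 -2.4032 0.8067 -1.0778]

Answer: 4.0942 10.3909 16.1895 21.7754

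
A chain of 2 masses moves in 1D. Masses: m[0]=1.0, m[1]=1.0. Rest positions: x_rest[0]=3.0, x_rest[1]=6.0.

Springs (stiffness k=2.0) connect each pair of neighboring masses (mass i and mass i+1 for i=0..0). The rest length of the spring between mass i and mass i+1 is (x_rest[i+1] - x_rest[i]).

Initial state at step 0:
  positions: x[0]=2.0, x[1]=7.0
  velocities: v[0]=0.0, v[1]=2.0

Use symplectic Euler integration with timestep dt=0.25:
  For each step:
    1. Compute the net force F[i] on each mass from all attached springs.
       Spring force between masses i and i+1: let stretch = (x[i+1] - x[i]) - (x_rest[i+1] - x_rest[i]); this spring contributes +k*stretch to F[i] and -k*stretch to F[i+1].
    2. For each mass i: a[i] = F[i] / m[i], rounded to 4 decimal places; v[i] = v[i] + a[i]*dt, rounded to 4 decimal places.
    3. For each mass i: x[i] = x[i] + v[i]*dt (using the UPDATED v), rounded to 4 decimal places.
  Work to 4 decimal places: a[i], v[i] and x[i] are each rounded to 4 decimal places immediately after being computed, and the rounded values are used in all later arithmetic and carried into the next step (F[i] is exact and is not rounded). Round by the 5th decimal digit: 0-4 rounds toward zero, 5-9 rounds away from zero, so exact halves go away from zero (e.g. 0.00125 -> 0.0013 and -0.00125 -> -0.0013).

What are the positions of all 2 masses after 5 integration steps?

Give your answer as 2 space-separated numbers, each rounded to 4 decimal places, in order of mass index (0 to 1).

Answer: 4.9180 6.5821

Derivation:
Step 0: x=[2.0000 7.0000] v=[0.0000 2.0000]
Step 1: x=[2.2500 7.2500] v=[1.0000 1.0000]
Step 2: x=[2.7500 7.2500] v=[2.0000 0.0000]
Step 3: x=[3.4375 7.0625] v=[2.7500 -0.7500]
Step 4: x=[4.2031 6.7969] v=[3.0625 -1.0625]
Step 5: x=[4.9180 6.5821] v=[2.8594 -0.8594]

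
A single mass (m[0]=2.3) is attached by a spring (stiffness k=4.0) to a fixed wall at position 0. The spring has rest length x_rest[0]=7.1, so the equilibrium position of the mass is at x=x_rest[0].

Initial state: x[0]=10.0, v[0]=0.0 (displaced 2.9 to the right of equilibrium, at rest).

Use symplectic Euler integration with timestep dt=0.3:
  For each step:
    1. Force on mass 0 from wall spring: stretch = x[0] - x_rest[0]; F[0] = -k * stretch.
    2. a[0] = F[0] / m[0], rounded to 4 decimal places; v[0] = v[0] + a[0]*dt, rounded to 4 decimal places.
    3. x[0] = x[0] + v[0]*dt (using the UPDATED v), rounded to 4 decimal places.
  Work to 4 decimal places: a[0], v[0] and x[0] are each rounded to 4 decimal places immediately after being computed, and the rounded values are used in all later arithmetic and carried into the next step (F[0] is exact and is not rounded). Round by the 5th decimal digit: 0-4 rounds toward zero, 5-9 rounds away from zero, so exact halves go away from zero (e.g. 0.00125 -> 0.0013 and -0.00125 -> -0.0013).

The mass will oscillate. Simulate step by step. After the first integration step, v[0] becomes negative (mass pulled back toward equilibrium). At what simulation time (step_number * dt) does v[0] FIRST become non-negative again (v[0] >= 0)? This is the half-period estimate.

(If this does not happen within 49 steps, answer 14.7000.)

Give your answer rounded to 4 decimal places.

Step 0: x=[10.0000] v=[0.0000]
Step 1: x=[9.5461] v=[-1.5131]
Step 2: x=[8.7093] v=[-2.7893]
Step 3: x=[7.6206] v=[-3.6289]
Step 4: x=[6.4505] v=[-3.9005]
Step 5: x=[5.3820] v=[-3.5616]
Step 6: x=[4.5824] v=[-2.6653]
Step 7: x=[4.1769] v=[-1.3518]
Step 8: x=[4.2289] v=[0.1733]
First v>=0 after going negative at step 8, time=2.4000

Answer: 2.4000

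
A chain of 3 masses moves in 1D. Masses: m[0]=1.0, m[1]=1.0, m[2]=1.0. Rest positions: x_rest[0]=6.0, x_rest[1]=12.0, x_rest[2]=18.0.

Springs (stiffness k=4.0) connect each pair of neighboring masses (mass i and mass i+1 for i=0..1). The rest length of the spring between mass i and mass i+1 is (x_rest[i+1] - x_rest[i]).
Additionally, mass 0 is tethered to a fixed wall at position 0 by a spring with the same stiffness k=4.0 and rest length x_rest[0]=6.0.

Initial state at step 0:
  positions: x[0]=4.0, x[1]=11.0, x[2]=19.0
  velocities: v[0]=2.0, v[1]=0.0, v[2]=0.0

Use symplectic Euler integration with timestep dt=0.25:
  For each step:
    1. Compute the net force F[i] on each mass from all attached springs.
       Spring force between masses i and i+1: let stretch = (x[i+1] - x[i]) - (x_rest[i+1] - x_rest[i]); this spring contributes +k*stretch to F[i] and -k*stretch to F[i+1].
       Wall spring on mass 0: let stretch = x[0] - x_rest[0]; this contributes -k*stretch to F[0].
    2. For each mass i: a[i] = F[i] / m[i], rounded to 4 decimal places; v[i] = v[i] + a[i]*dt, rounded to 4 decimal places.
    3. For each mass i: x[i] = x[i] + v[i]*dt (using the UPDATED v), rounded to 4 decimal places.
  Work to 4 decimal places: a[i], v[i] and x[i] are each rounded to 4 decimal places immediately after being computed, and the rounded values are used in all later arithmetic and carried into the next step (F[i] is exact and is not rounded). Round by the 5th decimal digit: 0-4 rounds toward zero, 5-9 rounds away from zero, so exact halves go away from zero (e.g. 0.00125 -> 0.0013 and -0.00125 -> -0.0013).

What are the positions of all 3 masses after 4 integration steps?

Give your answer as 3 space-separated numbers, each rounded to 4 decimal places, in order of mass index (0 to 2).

Step 0: x=[4.0000 11.0000 19.0000] v=[2.0000 0.0000 0.0000]
Step 1: x=[5.2500 11.2500 18.5000] v=[5.0000 1.0000 -2.0000]
Step 2: x=[6.6875 11.8125 17.6875] v=[5.7500 2.2500 -3.2500]
Step 3: x=[7.7344 12.5625 16.9063] v=[4.1875 3.0000 -3.1250]
Step 4: x=[8.0547 13.1914 16.5391] v=[1.2812 2.5157 -1.4688]

Answer: 8.0547 13.1914 16.5391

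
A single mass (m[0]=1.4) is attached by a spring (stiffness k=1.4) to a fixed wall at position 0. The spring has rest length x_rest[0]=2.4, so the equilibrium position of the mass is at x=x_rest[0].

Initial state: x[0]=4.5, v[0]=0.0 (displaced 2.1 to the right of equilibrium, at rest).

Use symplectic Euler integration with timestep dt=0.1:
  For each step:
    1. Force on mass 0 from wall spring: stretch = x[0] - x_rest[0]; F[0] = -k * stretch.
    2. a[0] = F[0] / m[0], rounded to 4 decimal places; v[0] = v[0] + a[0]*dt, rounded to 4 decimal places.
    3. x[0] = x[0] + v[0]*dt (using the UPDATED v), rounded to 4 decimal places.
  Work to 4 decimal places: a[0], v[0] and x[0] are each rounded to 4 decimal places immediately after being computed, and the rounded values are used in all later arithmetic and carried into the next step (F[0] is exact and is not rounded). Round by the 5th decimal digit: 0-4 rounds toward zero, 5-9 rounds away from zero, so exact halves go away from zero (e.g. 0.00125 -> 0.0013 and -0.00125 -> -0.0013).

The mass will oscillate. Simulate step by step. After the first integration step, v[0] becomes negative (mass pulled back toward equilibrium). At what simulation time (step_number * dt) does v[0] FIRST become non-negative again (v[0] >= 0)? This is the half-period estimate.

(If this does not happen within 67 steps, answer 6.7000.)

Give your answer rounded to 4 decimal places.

Answer: 3.2000

Derivation:
Step 0: x=[4.5000] v=[0.0000]
Step 1: x=[4.4790] v=[-0.2100]
Step 2: x=[4.4372] v=[-0.4179]
Step 3: x=[4.3750] v=[-0.6216]
Step 4: x=[4.2931] v=[-0.8191]
Step 5: x=[4.1923] v=[-1.0084]
Step 6: x=[4.0735] v=[-1.1876]
Step 7: x=[3.9380] v=[-1.3550]
Step 8: x=[3.7871] v=[-1.5088]
Step 9: x=[3.6224] v=[-1.6475]
Step 10: x=[3.4454] v=[-1.7697]
Step 11: x=[3.2580] v=[-1.8742]
Step 12: x=[3.0620] v=[-1.9600]
Step 13: x=[2.8594] v=[-2.0262]
Step 14: x=[2.6522] v=[-2.0721]
Step 15: x=[2.4425] v=[-2.0973]
Step 16: x=[2.2323] v=[-2.1016]
Step 17: x=[2.0238] v=[-2.0848]
Step 18: x=[1.8191] v=[-2.0472]
Step 19: x=[1.6202] v=[-1.9891]
Step 20: x=[1.4291] v=[-1.9111]
Step 21: x=[1.2477] v=[-1.8140]
Step 22: x=[1.0778] v=[-1.6988]
Step 23: x=[0.9211] v=[-1.5666]
Step 24: x=[0.7792] v=[-1.4187]
Step 25: x=[0.6535] v=[-1.2566]
Step 26: x=[0.5453] v=[-1.0820]
Step 27: x=[0.4557] v=[-0.8965]
Step 28: x=[0.3855] v=[-0.7021]
Step 29: x=[0.3354] v=[-0.5007]
Step 30: x=[0.3060] v=[-0.2942]
Step 31: x=[0.2975] v=[-0.0848]
Step 32: x=[0.3101] v=[0.1255]
First v>=0 after going negative at step 32, time=3.2000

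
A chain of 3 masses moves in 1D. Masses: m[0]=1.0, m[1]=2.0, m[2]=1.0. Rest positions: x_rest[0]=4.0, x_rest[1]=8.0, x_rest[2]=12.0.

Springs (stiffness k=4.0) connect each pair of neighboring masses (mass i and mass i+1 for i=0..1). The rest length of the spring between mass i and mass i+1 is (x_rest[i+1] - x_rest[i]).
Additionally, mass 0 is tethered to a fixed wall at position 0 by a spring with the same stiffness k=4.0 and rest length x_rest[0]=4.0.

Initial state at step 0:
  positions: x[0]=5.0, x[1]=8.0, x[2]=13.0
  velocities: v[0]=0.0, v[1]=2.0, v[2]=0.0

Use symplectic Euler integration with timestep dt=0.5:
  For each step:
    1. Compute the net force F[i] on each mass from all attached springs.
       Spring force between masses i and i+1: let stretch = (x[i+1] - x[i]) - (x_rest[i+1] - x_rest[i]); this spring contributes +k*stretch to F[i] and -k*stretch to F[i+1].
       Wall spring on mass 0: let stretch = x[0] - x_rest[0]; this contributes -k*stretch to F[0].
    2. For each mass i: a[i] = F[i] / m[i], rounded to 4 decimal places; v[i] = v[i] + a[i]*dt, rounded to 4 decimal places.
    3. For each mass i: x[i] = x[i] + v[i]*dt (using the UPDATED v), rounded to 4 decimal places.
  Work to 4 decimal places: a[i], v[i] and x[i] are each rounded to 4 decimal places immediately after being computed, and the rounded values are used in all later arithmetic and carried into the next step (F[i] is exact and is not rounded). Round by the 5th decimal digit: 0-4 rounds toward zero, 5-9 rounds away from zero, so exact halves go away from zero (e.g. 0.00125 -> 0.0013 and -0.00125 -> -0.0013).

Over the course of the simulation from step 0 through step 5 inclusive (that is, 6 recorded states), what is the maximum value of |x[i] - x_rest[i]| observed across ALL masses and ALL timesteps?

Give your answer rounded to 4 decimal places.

Step 0: x=[5.0000 8.0000 13.0000] v=[0.0000 2.0000 0.0000]
Step 1: x=[3.0000 10.0000 12.0000] v=[-4.0000 4.0000 -2.0000]
Step 2: x=[5.0000 9.5000 13.0000] v=[4.0000 -1.0000 2.0000]
Step 3: x=[6.5000 8.5000 14.5000] v=[3.0000 -2.0000 3.0000]
Step 4: x=[3.5000 9.5000 14.0000] v=[-6.0000 2.0000 -1.0000]
Step 5: x=[3.0000 9.7500 13.0000] v=[-1.0000 0.5000 -2.0000]
Max displacement = 2.5000

Answer: 2.5000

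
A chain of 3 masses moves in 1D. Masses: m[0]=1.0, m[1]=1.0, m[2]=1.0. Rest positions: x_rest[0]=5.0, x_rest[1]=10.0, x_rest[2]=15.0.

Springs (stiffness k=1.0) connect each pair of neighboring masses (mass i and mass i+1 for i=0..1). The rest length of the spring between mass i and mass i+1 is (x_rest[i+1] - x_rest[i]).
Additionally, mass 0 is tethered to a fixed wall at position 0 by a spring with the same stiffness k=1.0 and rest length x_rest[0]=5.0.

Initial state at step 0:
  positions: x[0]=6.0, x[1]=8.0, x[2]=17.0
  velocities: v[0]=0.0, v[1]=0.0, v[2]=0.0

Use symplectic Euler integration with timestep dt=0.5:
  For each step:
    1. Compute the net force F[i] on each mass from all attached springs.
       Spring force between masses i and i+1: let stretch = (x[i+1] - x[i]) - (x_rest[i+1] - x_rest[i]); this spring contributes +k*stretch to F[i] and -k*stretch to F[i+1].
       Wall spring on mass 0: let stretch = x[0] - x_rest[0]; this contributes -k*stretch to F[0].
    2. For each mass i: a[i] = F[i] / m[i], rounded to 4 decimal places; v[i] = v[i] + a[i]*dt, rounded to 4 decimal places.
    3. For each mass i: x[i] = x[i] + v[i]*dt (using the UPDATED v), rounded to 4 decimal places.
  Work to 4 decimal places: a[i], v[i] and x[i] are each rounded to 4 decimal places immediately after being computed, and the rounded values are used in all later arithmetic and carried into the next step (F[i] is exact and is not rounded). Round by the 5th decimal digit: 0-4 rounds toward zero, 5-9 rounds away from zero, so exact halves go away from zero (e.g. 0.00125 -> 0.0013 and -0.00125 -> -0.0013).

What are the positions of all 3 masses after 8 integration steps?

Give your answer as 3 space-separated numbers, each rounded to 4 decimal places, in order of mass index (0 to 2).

Answer: 4.2373 9.8470 15.1926

Derivation:
Step 0: x=[6.0000 8.0000 17.0000] v=[0.0000 0.0000 0.0000]
Step 1: x=[5.0000 9.7500 16.0000] v=[-2.0000 3.5000 -2.0000]
Step 2: x=[3.9375 11.8750 14.6875] v=[-2.1250 4.2500 -2.6250]
Step 3: x=[3.8750 12.7188 13.9219] v=[-0.1250 1.6875 -1.5313]
Step 4: x=[5.0547 11.6524 14.1055] v=[2.3594 -2.1329 0.3672]
Step 5: x=[6.6202 9.5498 14.9259] v=[3.1309 -4.2052 1.6407]
Step 6: x=[7.2630 8.0588 15.6523] v=[1.2856 -2.9820 1.4527]
Step 7: x=[6.2890 8.2673 15.7303] v=[-1.9480 0.4169 0.1560]
Step 8: x=[4.2373 9.8470 15.1926] v=[-4.1034 3.1593 -1.0755]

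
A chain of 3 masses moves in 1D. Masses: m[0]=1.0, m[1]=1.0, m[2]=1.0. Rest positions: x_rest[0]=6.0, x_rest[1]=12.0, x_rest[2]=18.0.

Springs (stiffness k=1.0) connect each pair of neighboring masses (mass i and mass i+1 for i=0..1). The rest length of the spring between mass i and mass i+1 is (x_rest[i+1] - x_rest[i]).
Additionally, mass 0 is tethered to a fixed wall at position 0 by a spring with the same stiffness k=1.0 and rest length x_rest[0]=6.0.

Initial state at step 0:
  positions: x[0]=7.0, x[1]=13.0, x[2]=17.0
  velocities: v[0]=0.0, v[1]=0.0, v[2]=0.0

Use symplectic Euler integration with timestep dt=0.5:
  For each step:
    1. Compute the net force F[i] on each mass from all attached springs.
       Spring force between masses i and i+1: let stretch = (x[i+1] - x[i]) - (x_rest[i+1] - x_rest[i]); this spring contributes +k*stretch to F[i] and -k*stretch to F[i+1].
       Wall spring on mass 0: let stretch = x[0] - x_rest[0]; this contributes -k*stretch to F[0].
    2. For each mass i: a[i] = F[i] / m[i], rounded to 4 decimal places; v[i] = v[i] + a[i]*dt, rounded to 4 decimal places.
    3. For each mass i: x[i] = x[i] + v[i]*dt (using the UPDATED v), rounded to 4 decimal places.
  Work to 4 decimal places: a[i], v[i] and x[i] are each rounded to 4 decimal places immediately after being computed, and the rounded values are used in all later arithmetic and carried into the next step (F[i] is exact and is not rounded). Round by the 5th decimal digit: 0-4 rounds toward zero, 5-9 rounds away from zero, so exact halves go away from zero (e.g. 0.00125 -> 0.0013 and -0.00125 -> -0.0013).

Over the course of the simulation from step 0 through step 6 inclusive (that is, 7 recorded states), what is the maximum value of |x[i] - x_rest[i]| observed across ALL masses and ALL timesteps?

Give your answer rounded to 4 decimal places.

Step 0: x=[7.0000 13.0000 17.0000] v=[0.0000 0.0000 0.0000]
Step 1: x=[6.7500 12.5000 17.5000] v=[-0.5000 -1.0000 1.0000]
Step 2: x=[6.2500 11.8125 18.2500] v=[-1.0000 -1.3750 1.5000]
Step 3: x=[5.5781 11.3438 18.8907] v=[-1.3438 -0.9375 1.2813]
Step 4: x=[4.9531 11.3204 19.1447] v=[-1.2500 -0.0469 0.5079]
Step 5: x=[4.6817 11.6612 18.9426] v=[-0.5429 0.6816 -0.4043]
Step 6: x=[4.9847 12.0775 18.4201] v=[0.6060 0.8326 -1.0450]
Max displacement = 1.3183

Answer: 1.3183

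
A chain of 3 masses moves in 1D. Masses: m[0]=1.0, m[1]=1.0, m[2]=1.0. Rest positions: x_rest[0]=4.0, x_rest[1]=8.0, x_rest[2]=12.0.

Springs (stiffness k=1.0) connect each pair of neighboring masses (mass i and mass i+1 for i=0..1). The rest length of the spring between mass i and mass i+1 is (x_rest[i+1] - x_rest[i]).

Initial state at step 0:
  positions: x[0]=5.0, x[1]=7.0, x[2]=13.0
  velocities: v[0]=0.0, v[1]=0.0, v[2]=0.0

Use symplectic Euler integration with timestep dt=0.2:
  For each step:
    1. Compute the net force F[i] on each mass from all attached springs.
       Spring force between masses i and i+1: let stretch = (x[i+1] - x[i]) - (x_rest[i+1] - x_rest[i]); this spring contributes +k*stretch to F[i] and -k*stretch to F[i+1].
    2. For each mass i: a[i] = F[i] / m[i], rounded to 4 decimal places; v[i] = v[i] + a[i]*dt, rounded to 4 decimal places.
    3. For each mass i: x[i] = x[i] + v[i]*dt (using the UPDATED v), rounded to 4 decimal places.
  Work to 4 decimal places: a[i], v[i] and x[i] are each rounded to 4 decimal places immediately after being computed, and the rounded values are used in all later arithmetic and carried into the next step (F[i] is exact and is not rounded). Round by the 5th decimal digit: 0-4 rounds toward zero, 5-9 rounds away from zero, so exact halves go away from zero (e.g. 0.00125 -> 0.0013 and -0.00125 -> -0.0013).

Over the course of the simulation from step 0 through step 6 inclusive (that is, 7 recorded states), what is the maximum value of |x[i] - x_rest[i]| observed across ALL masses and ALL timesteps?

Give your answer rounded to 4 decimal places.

Step 0: x=[5.0000 7.0000 13.0000] v=[0.0000 0.0000 0.0000]
Step 1: x=[4.9200 7.1600 12.9200] v=[-0.4000 0.8000 -0.4000]
Step 2: x=[4.7696 7.4608 12.7696] v=[-0.7520 1.5040 -0.7520]
Step 3: x=[4.5668 7.8663 12.5668] v=[-1.0138 2.0275 -1.0138]
Step 4: x=[4.3360 8.3278 12.3360] v=[-1.1539 2.3077 -1.1539]
Step 5: x=[4.1049 8.7900 12.1049] v=[-1.1555 2.3110 -1.1555]
Step 6: x=[3.9012 9.1974 11.9012] v=[-1.0185 2.0370 -1.0185]
Max displacement = 1.1974

Answer: 1.1974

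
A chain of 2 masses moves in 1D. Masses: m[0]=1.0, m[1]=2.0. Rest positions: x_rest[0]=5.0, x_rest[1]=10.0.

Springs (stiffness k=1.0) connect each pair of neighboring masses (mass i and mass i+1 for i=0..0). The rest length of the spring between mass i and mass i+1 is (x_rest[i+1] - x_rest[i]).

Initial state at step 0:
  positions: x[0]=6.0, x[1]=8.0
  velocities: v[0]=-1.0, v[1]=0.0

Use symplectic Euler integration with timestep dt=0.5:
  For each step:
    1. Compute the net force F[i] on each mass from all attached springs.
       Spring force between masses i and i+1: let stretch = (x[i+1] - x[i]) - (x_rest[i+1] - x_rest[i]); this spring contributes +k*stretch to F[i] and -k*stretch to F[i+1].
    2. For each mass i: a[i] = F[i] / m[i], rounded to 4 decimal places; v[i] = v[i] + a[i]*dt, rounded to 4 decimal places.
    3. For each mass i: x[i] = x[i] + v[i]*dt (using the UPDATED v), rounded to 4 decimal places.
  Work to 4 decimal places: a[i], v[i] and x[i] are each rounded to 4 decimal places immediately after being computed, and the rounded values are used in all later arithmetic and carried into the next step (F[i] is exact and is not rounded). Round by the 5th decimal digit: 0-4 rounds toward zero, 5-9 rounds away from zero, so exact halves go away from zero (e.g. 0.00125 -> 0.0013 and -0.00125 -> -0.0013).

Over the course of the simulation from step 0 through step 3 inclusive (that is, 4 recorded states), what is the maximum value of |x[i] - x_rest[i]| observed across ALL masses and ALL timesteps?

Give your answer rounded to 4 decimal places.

Answer: 3.2460

Derivation:
Step 0: x=[6.0000 8.0000] v=[-1.0000 0.0000]
Step 1: x=[4.7500 8.3750] v=[-2.5000 0.7500]
Step 2: x=[3.1563 8.9219] v=[-3.1875 1.0938]
Step 3: x=[1.7540 9.3731] v=[-2.8047 0.9024]
Max displacement = 3.2460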